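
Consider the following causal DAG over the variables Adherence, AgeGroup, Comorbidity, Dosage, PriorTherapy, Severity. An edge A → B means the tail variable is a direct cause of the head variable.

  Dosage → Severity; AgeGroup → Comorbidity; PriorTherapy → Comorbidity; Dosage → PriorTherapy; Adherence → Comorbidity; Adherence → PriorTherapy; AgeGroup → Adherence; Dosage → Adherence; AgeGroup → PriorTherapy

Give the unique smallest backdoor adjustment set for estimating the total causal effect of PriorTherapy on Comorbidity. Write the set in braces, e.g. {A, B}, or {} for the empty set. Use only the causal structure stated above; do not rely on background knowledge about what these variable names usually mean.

Variables eligible for adjustment (non-descendants of PriorTherapy, excluding PriorTherapy and Comorbidity): {Adherence, AgeGroup, Dosage, Severity}.
Backdoor paths from PriorTherapy to Comorbidity:
  P1: PriorTherapy <- AgeGroup -> Adherence -> Comorbidity
  P2: PriorTherapy <- AgeGroup -> Comorbidity
  P3: PriorTherapy <- Dosage -> Adherence <- AgeGroup -> Comorbidity
  P4: PriorTherapy <- Dosage -> Adherence -> Comorbidity
  P5: PriorTherapy <- Adherence <- AgeGroup -> Comorbidity
  P6: PriorTherapy <- Adherence -> Comorbidity
The empty set is not sufficient: P1 (PriorTherapy <- AgeGroup -> Adherence -> Comorbidity) has no collider blocking it and no conditioned non-collider, so it is open.
Try {Adherence, AgeGroup}:
  P1: blocked at fork node AgeGroup ∈ conditioning set.
  P2: blocked at fork node AgeGroup ∈ conditioning set.
  P3: blocked at fork node AgeGroup ∈ conditioning set.
  P4: blocked at chain node Adherence ∈ conditioning set.
  P5: blocked at chain node Adherence ∈ conditioning set.
  P6: blocked at fork node Adherence ∈ conditioning set.
{Adherence, AgeGroup} contains no descendant of PriorTherapy and blocks every backdoor path.
Every element of {Adherence, AgeGroup} is needed (dropping Adherence leaves P4 open; dropping AgeGroup leaves P2 open), so no proper subset is valid.
Among all size-2 subsets of the eligible variables, only {Adherence, AgeGroup} blocks every backdoor path, so it is the unique smallest valid adjustment set.

{Adherence, AgeGroup}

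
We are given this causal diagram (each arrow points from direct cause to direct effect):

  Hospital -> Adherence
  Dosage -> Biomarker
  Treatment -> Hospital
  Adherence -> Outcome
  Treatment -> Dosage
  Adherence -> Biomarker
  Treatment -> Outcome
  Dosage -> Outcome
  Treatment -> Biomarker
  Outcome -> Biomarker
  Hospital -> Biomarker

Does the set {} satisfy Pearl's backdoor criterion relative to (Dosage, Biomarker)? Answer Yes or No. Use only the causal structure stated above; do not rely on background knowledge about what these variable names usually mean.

Backdoor paths from Dosage to Biomarker (paths whose first edge points into Dosage):
  P1: Dosage <- Treatment -> Hospital -> Adherence -> Outcome -> Biomarker
  P2: Dosage <- Treatment -> Hospital -> Adherence -> Biomarker
  P3: Dosage <- Treatment -> Hospital -> Biomarker
  P4: Dosage <- Treatment -> Outcome <- Adherence <- Hospital -> Biomarker
  P5: Dosage <- Treatment -> Outcome <- Adherence -> Biomarker
  P6: Dosage <- Treatment -> Outcome -> Biomarker
  P7: Dosage <- Treatment -> Biomarker
Condition 1 (no descendant of Dosage in the set): holds — descendants of Dosage are {Biomarker, Outcome}; none are in {}.
Condition 2 (every backdoor path blocked by {}):
  P1: open — no interior node is in the conditioning set.
  P2: open — no interior node is in the conditioning set.
  P3: open — no interior node is in the conditioning set.
  P4: blocked at collider Outcome (neither it nor any descendant is in the conditioning set).
  P5: blocked at collider Outcome (neither it nor any descendant is in the conditioning set).
  P6: open — no interior node is in the conditioning set.
  P7: open — no interior node is in the conditioning set.
{} does not satisfy the backdoor criterion.

No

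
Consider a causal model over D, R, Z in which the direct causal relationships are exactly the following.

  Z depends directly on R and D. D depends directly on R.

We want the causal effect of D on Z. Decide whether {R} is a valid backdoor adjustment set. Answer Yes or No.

Backdoor paths from D to Z (paths whose first edge points into D):
  P1: D <- R -> Z
Condition 1 (no descendant of D in the set): holds — descendants of D are {Z}; none are in {R}.
Condition 2 (every backdoor path blocked by {R}):
  P1: blocked at fork node R ∈ conditioning set.
{R} satisfies the backdoor criterion.

Yes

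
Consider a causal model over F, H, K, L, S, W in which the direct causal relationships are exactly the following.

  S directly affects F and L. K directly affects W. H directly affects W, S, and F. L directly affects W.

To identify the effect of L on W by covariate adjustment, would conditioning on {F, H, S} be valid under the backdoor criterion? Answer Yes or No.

Yes

Backdoor paths from L to W (paths whose first edge points into L):
  P1: L <- S <- H -> W
  P2: L <- S -> F <- H -> W
Condition 1 (no descendant of L in the set): holds — descendants of L are {W}; none are in {F, H, S}.
Condition 2 (every backdoor path blocked by {F, H, S}):
  P1: blocked at chain node S ∈ conditioning set.
  P2: blocked at fork node S ∈ conditioning set.
{F, H, S} satisfies the backdoor criterion.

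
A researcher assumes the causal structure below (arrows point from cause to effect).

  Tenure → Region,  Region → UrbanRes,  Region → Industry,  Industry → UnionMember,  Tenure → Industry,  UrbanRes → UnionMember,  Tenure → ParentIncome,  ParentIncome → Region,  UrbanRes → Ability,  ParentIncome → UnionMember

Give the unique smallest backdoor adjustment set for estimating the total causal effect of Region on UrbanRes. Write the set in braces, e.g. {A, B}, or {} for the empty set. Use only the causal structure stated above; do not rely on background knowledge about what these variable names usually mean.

Variables eligible for adjustment (non-descendants of Region, excluding Region and UrbanRes): {ParentIncome, Tenure}.
Backdoor paths from Region to UrbanRes:
  P1: Region <- Tenure -> ParentIncome -> UnionMember <- UrbanRes
  P2: Region <- Tenure -> Industry -> UnionMember <- UrbanRes
  P3: Region <- ParentIncome <- Tenure -> Industry -> UnionMember <- UrbanRes
  P4: Region <- ParentIncome -> UnionMember <- UrbanRes
Each backdoor path contains an unconditioned collider, so every path is already blocked with the empty conditioning set:
  P1: blocked at collider UnionMember (neither it nor any descendant is in the conditioning set).
  P2: blocked at collider UnionMember (neither it nor any descendant is in the conditioning set).
  P3: blocked at collider UnionMember (neither it nor any descendant is in the conditioning set).
  P4: blocked at collider UnionMember (neither it nor any descendant is in the conditioning set).
The empty set is therefore the unique smallest valid set.

{}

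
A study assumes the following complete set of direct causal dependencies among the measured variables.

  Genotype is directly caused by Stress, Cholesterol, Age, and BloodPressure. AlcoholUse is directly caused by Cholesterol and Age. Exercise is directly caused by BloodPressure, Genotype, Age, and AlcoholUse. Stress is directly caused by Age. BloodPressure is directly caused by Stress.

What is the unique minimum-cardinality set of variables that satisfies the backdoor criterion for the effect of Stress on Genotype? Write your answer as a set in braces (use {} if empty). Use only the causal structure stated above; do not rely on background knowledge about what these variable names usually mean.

{Age}

Variables eligible for adjustment (non-descendants of Stress, excluding Stress and Genotype): {Age, AlcoholUse, Cholesterol}.
Backdoor paths from Stress to Genotype:
  P1: Stress <- Age -> Genotype
  P2: Stress <- Age -> AlcoholUse <- Cholesterol -> Genotype
  P3: Stress <- Age -> AlcoholUse -> Exercise <- BloodPressure -> Genotype
  P4: Stress <- Age -> AlcoholUse -> Exercise <- Genotype
  P5: Stress <- Age -> Exercise <- BloodPressure -> Genotype
  P6: Stress <- Age -> Exercise <- Genotype
  P7: Stress <- Age -> Exercise <- AlcoholUse <- Cholesterol -> Genotype
The empty set is not sufficient: P1 (Stress <- Age -> Genotype) has no collider blocking it and no conditioned non-collider, so it is open.
Try {Age}:
  P1: blocked at fork node Age ∈ conditioning set.
  P2: blocked at fork node Age ∈ conditioning set.
  P3: blocked at fork node Age ∈ conditioning set.
  P4: blocked at fork node Age ∈ conditioning set.
  P5: blocked at fork node Age ∈ conditioning set.
  P6: blocked at fork node Age ∈ conditioning set.
  P7: blocked at fork node Age ∈ conditioning set.
{Age} contains no descendant of Stress and blocks every backdoor path.
No other singleton works — e.g. {Cholesterol} leaves P1 open — so {Age} is the unique smallest valid adjustment set.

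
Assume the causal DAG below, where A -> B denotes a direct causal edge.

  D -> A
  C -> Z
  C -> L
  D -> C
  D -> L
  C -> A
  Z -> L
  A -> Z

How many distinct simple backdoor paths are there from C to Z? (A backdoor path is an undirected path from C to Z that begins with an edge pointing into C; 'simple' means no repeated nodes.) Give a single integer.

A backdoor path from C to Z is any simple undirected path whose first edge points into C (i.e. leaves C via a parent).
Parents of C: {D}.
Enumerating:
  P1: C <- D -> A -> Z
  P2: C <- D -> L <- Z
That exhausts the simple backdoor paths. Count: 2.

2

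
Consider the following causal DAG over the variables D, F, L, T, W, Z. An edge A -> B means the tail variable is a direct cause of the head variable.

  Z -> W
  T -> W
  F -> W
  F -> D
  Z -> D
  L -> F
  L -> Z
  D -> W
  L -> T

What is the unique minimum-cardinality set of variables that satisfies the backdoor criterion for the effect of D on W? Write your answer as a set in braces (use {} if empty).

Variables eligible for adjustment (non-descendants of D, excluding D and W): {F, L, T, Z}.
Backdoor paths from D to W:
  P1: D <- F <- L -> Z -> W
  P2: D <- F <- L -> T -> W
  P3: D <- F -> W
  P4: D <- Z <- L -> F -> W
  P5: D <- Z <- L -> T -> W
  P6: D <- Z -> W
The empty set is not sufficient: P1 (D <- F <- L -> Z -> W) has no collider blocking it and no conditioned non-collider, so it is open.
Try {F, Z}:
  P1: blocked at chain node F ∈ conditioning set.
  P2: blocked at chain node F ∈ conditioning set.
  P3: blocked at fork node F ∈ conditioning set.
  P4: blocked at chain node Z ∈ conditioning set.
  P5: blocked at chain node Z ∈ conditioning set.
  P6: blocked at fork node Z ∈ conditioning set.
{F, Z} contains no descendant of D and blocks every backdoor path.
Every element of {F, Z} is needed (dropping F leaves P2 open; dropping Z leaves P5 open), so no proper subset is valid.
Among all size-2 subsets of the eligible variables, only {F, Z} blocks every backdoor path, so it is the unique smallest valid adjustment set.

{F, Z}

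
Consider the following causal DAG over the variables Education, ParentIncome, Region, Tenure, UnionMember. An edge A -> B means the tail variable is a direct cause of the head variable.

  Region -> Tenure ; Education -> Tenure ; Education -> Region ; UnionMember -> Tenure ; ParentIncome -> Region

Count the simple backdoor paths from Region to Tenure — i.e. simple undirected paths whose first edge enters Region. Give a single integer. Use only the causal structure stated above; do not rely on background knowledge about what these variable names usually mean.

1

A backdoor path from Region to Tenure is any simple undirected path whose first edge points into Region (i.e. leaves Region via a parent).
Parents of Region: {Education, ParentIncome}.
Enumerating:
  P1: Region <- Education -> Tenure
That exhausts the simple backdoor paths. Count: 1.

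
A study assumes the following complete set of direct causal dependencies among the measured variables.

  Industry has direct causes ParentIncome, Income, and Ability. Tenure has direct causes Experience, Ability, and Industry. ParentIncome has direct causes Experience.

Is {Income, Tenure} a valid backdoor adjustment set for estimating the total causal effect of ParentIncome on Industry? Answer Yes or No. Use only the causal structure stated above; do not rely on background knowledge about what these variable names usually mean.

Backdoor paths from ParentIncome to Industry (paths whose first edge points into ParentIncome):
  P1: ParentIncome <- Experience -> Tenure <- Ability -> Industry
  P2: ParentIncome <- Experience -> Tenure <- Industry
Condition 1 (no descendant of ParentIncome in the set): FAILS — Tenure is a descendant of ParentIncome.
Condition 2 (every backdoor path blocked by {Income, Tenure}):
  P1: open — collider(s) Tenure are conditioned on (or have a conditioned descendant) and no non-collider on the path is in the set.
  P2: open — collider(s) Tenure are conditioned on (or have a conditioned descendant) and no non-collider on the path is in the set.
{Income, Tenure} does not satisfy the backdoor criterion.

No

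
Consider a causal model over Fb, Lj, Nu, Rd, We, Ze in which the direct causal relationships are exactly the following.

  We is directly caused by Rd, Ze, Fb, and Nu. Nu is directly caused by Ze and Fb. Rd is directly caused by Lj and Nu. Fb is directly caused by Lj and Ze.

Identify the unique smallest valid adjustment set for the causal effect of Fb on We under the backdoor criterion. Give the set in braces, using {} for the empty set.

Variables eligible for adjustment (non-descendants of Fb, excluding Fb and We): {Lj, Ze}.
Backdoor paths from Fb to We:
  P1: Fb <- Ze -> Nu -> Rd -> We
  P2: Fb <- Ze -> Nu -> We
  P3: Fb <- Ze -> We
  P4: Fb <- Lj -> Rd <- Nu <- Ze -> We
  P5: Fb <- Lj -> Rd <- Nu -> We
  P6: Fb <- Lj -> Rd -> We
The empty set is not sufficient: P1 (Fb <- Ze -> Nu -> Rd -> We) has no collider blocking it and no conditioned non-collider, so it is open.
Try {Lj, Ze}:
  P1: blocked at fork node Ze ∈ conditioning set.
  P2: blocked at fork node Ze ∈ conditioning set.
  P3: blocked at fork node Ze ∈ conditioning set.
  P4: blocked at fork node Lj ∈ conditioning set.
  P5: blocked at fork node Lj ∈ conditioning set.
  P6: blocked at fork node Lj ∈ conditioning set.
{Lj, Ze} contains no descendant of Fb and blocks every backdoor path.
Every element of {Lj, Ze} is needed (dropping Lj leaves P6 open; dropping Ze leaves P1 open), so no proper subset is valid.
Among all size-2 subsets of the eligible variables, only {Lj, Ze} blocks every backdoor path, so it is the unique smallest valid adjustment set.

{Lj, Ze}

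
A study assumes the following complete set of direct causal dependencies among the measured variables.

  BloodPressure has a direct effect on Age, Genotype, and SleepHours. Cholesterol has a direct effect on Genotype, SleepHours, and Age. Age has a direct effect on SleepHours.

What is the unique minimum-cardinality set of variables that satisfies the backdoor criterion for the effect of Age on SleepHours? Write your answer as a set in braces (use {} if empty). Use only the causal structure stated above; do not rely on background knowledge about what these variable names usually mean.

{BloodPressure, Cholesterol}

Variables eligible for adjustment (non-descendants of Age, excluding Age and SleepHours): {BloodPressure, Cholesterol, Genotype}.
Backdoor paths from Age to SleepHours:
  P1: Age <- BloodPressure -> SleepHours
  P2: Age <- BloodPressure -> Genotype <- Cholesterol -> SleepHours
  P3: Age <- Cholesterol -> SleepHours
  P4: Age <- Cholesterol -> Genotype <- BloodPressure -> SleepHours
The empty set is not sufficient: P1 (Age <- BloodPressure -> SleepHours) has no collider blocking it and no conditioned non-collider, so it is open.
Try {BloodPressure, Cholesterol}:
  P1: blocked at fork node BloodPressure ∈ conditioning set.
  P2: blocked at fork node BloodPressure ∈ conditioning set.
  P3: blocked at fork node Cholesterol ∈ conditioning set.
  P4: blocked at fork node Cholesterol ∈ conditioning set.
{BloodPressure, Cholesterol} contains no descendant of Age and blocks every backdoor path.
Every element of {BloodPressure, Cholesterol} is needed (dropping BloodPressure leaves P1 open; dropping Cholesterol leaves P3 open), so no proper subset is valid.
Among all size-2 subsets of the eligible variables, only {BloodPressure, Cholesterol} blocks every backdoor path, so it is the unique smallest valid adjustment set.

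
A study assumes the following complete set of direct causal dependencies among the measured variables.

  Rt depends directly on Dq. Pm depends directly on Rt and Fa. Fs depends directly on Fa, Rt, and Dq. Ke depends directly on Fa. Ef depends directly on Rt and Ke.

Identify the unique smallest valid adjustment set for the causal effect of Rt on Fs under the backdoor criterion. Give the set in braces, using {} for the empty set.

Variables eligible for adjustment (non-descendants of Rt, excluding Rt and Fs): {Dq, Fa, Ke}.
Backdoor paths from Rt to Fs:
  P1: Rt <- Dq -> Fs
The empty set is not sufficient: P1 (Rt <- Dq -> Fs) has no collider blocking it and no conditioned non-collider, so it is open.
Try {Dq}:
  P1: blocked at fork node Dq ∈ conditioning set.
{Dq} contains no descendant of Rt and blocks every backdoor path.
No other singleton works — e.g. {Fa} leaves P1 open — so {Dq} is the unique smallest valid adjustment set.

{Dq}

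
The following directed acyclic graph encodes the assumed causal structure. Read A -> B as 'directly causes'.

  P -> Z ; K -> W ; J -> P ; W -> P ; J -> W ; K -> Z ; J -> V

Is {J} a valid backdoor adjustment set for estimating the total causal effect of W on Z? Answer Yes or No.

Backdoor paths from W to Z (paths whose first edge points into W):
  P1: W <- K -> Z
  P2: W <- J -> P -> Z
Condition 1 (no descendant of W in the set): holds — descendants of W are {P, Z}; none are in {J}.
Condition 2 (every backdoor path blocked by {J}):
  P1: open — no interior node is in the conditioning set.
  P2: blocked at fork node J ∈ conditioning set.
{J} does not satisfy the backdoor criterion.

No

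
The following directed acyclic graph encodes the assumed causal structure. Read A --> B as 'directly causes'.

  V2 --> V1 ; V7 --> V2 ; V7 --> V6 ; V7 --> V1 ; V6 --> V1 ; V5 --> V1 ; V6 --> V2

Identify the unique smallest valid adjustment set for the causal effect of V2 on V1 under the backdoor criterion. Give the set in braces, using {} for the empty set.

{V6, V7}

Variables eligible for adjustment (non-descendants of V2, excluding V2 and V1): {V5, V6, V7}.
Backdoor paths from V2 to V1:
  P1: V2 <- V7 -> V6 -> V1
  P2: V2 <- V7 -> V1
  P3: V2 <- V6 <- V7 -> V1
  P4: V2 <- V6 -> V1
The empty set is not sufficient: P1 (V2 <- V7 -> V6 -> V1) has no collider blocking it and no conditioned non-collider, so it is open.
Try {V6, V7}:
  P1: blocked at fork node V7 ∈ conditioning set.
  P2: blocked at fork node V7 ∈ conditioning set.
  P3: blocked at chain node V6 ∈ conditioning set.
  P4: blocked at fork node V6 ∈ conditioning set.
{V6, V7} contains no descendant of V2 and blocks every backdoor path.
Every element of {V6, V7} is needed (dropping V6 leaves P4 open; dropping V7 leaves P2 open), so no proper subset is valid.
Among all size-2 subsets of the eligible variables, only {V6, V7} blocks every backdoor path, so it is the unique smallest valid adjustment set.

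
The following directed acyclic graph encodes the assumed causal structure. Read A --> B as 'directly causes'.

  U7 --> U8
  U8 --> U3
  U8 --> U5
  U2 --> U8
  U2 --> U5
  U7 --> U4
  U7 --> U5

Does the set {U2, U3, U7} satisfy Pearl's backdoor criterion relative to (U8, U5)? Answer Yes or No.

Backdoor paths from U8 to U5 (paths whose first edge points into U8):
  P1: U8 <- U7 -> U5
  P2: U8 <- U2 -> U5
Condition 1 (no descendant of U8 in the set): FAILS — U3 is a descendant of U8.
Condition 2 (every backdoor path blocked by {U2, U3, U7}):
  P1: blocked at fork node U7 ∈ conditioning set.
  P2: blocked at fork node U2 ∈ conditioning set.
{U2, U3, U7} does not satisfy the backdoor criterion.

No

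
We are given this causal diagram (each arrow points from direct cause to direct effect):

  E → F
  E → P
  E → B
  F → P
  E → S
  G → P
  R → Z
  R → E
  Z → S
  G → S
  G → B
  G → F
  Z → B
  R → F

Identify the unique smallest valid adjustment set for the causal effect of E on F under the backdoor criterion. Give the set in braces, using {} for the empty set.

{R}

Variables eligible for adjustment (non-descendants of E, excluding E and F): {G, R, Z}.
Backdoor paths from E to F:
  P1: E <- R -> Z -> B <- G -> F
  P2: E <- R -> Z -> B <- G -> P <- F
  P3: E <- R -> Z -> S <- G -> F
  P4: E <- R -> Z -> S <- G -> P <- F
  P5: E <- R -> F
The empty set is not sufficient: P5 (E <- R -> F) has no collider blocking it and no conditioned non-collider, so it is open.
Try {R}:
  P1: blocked at fork node R ∈ conditioning set.
  P2: blocked at fork node R ∈ conditioning set.
  P3: blocked at fork node R ∈ conditioning set.
  P4: blocked at fork node R ∈ conditioning set.
  P5: blocked at fork node R ∈ conditioning set.
{R} contains no descendant of E and blocks every backdoor path.
No other singleton works — e.g. {G} leaves P5 open — so {R} is the unique smallest valid adjustment set.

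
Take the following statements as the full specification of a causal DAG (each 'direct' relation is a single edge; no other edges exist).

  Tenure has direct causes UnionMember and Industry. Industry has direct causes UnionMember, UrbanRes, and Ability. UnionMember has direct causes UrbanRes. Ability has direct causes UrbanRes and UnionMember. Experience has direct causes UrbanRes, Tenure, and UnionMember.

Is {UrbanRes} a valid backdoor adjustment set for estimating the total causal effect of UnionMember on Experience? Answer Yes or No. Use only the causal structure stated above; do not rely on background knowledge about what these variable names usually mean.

Yes

Backdoor paths from UnionMember to Experience (paths whose first edge points into UnionMember):
  P1: UnionMember <- UrbanRes -> Ability -> Industry -> Tenure -> Experience
  P2: UnionMember <- UrbanRes -> Industry -> Tenure -> Experience
  P3: UnionMember <- UrbanRes -> Experience
Condition 1 (no descendant of UnionMember in the set): holds — descendants of UnionMember are {Ability, Experience, Industry, Tenure}; none are in {UrbanRes}.
Condition 2 (every backdoor path blocked by {UrbanRes}):
  P1: blocked at fork node UrbanRes ∈ conditioning set.
  P2: blocked at fork node UrbanRes ∈ conditioning set.
  P3: blocked at fork node UrbanRes ∈ conditioning set.
{UrbanRes} satisfies the backdoor criterion.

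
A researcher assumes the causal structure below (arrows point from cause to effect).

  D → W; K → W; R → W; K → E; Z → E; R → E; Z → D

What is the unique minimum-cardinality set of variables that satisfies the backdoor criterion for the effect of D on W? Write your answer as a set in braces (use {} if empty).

{}

Variables eligible for adjustment (non-descendants of D, excluding D and W): {E, K, R, Z}.
Backdoor paths from D to W:
  P1: D <- Z -> E <- R -> W
  P2: D <- Z -> E <- K -> W
Each backdoor path contains an unconditioned collider, so every path is already blocked with the empty conditioning set:
  P1: blocked at collider E (neither it nor any descendant is in the conditioning set).
  P2: blocked at collider E (neither it nor any descendant is in the conditioning set).
The empty set is therefore the unique smallest valid set.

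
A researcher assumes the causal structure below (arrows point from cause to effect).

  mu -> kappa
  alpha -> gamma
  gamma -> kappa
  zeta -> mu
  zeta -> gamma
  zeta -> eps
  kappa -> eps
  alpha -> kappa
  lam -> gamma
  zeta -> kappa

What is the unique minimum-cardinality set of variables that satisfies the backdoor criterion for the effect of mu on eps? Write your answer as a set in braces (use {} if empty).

Variables eligible for adjustment (non-descendants of mu, excluding mu and eps): {alpha, gamma, lam, zeta}.
Backdoor paths from mu to eps:
  P1: mu <- zeta -> gamma <- alpha -> kappa -> eps
  P2: mu <- zeta -> gamma -> kappa -> eps
  P3: mu <- zeta -> kappa -> eps
  P4: mu <- zeta -> eps
The empty set is not sufficient: P2 (mu <- zeta -> gamma -> kappa -> eps) has no collider blocking it and no conditioned non-collider, so it is open.
Try {zeta}:
  P1: blocked at fork node zeta ∈ conditioning set.
  P2: blocked at fork node zeta ∈ conditioning set.
  P3: blocked at fork node zeta ∈ conditioning set.
  P4: blocked at fork node zeta ∈ conditioning set.
{zeta} contains no descendant of mu and blocks every backdoor path.
No other singleton works — e.g. {lam} leaves P2 open — so {zeta} is the unique smallest valid adjustment set.

{zeta}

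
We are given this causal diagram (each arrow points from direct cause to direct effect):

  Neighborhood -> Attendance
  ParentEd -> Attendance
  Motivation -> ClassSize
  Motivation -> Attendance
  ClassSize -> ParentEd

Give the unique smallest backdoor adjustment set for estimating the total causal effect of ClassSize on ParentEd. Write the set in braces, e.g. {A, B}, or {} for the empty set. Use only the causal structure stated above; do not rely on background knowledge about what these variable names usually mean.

Variables eligible for adjustment (non-descendants of ClassSize, excluding ClassSize and ParentEd): {Motivation, Neighborhood}.
Backdoor paths from ClassSize to ParentEd:
  P1: ClassSize <- Motivation -> Attendance <- ParentEd
Each backdoor path contains an unconditioned collider, so every path is already blocked with the empty conditioning set:
  P1: blocked at collider Attendance (neither it nor any descendant is in the conditioning set).
The empty set is therefore the unique smallest valid set.

{}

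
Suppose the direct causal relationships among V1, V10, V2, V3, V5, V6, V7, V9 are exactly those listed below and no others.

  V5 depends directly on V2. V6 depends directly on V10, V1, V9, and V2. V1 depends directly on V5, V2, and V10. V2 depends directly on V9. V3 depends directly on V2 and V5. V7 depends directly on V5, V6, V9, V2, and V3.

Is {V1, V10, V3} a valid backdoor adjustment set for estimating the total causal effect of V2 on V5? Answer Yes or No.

Backdoor paths from V2 to V5 (paths whose first edge points into V2):
  P1: V2 <- V9 -> V6 <- V10 -> V1 <- V5
  P2: V2 <- V9 -> V6 <- V1 <- V5
  P3: V2 <- V9 -> V6 -> V7 <- V5
  P4: V2 <- V9 -> V6 -> V7 <- V3 <- V5
  P5: V2 <- V9 -> V7 <- V5
  P6: V2 <- V9 -> V7 <- V3 <- V5
  P7: V2 <- V9 -> V7 <- V6 <- V10 -> V1 <- V5
  P8: V2 <- V9 -> V7 <- V6 <- V1 <- V5
Condition 1 (no descendant of V2 in the set): FAILS — V1 and V3 are descendants of V2.
Condition 2 (every backdoor path blocked by {V1, V10, V3}):
  P1: blocked at collider V6 (neither it nor any descendant is in the conditioning set).
  P2: blocked at collider V6 (neither it nor any descendant is in the conditioning set).
  P3: blocked at collider V7 (neither it nor any descendant is in the conditioning set).
  P4: blocked at collider V7 (neither it nor any descendant is in the conditioning set).
  P5: blocked at collider V7 (neither it nor any descendant is in the conditioning set).
  P6: blocked at collider V7 (neither it nor any descendant is in the conditioning set).
  P7: blocked at collider V7 (neither it nor any descendant is in the conditioning set).
  P8: blocked at collider V7 (neither it nor any descendant is in the conditioning set).
{V1, V10, V3} does not satisfy the backdoor criterion.

No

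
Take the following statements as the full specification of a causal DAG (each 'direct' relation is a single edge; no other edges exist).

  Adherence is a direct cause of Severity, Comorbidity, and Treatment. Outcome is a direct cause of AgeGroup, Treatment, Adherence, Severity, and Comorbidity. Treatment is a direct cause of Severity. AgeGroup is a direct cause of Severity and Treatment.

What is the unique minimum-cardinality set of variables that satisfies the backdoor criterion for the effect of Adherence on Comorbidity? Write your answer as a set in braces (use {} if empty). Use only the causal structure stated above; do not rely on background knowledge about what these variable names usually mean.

Variables eligible for adjustment (non-descendants of Adherence, excluding Adherence and Comorbidity): {AgeGroup, Outcome}.
Backdoor paths from Adherence to Comorbidity:
  P1: Adherence <- Outcome -> Comorbidity
The empty set is not sufficient: P1 (Adherence <- Outcome -> Comorbidity) has no collider blocking it and no conditioned non-collider, so it is open.
Try {Outcome}:
  P1: blocked at fork node Outcome ∈ conditioning set.
{Outcome} contains no descendant of Adherence and blocks every backdoor path.
No other singleton works — e.g. {AgeGroup} leaves P1 open — so {Outcome} is the unique smallest valid adjustment set.

{Outcome}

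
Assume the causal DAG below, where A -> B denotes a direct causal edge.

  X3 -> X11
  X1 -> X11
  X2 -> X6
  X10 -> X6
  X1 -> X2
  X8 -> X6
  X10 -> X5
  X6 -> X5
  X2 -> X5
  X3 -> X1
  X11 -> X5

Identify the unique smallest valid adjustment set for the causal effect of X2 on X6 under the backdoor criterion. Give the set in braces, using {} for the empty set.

Variables eligible for adjustment (non-descendants of X2, excluding X2 and X6): {X1, X10, X11, X3, X8}.
Backdoor paths from X2 to X6:
  P1: X2 <- X1 <- X3 -> X11 -> X5 <- X10 -> X6
  P2: X2 <- X1 <- X3 -> X11 -> X5 <- X6
  P3: X2 <- X1 -> X11 -> X5 <- X10 -> X6
  P4: X2 <- X1 -> X11 -> X5 <- X6
Each backdoor path contains an unconditioned collider, so every path is already blocked with the empty conditioning set:
  P1: blocked at collider X5 (neither it nor any descendant is in the conditioning set).
  P2: blocked at collider X5 (neither it nor any descendant is in the conditioning set).
  P3: blocked at collider X5 (neither it nor any descendant is in the conditioning set).
  P4: blocked at collider X5 (neither it nor any descendant is in the conditioning set).
The empty set is therefore the unique smallest valid set.

{}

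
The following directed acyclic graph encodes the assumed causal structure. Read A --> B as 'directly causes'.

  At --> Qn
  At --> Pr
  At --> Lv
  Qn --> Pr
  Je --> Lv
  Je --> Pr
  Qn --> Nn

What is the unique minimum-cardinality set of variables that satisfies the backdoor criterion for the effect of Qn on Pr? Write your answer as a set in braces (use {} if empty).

{At}

Variables eligible for adjustment (non-descendants of Qn, excluding Qn and Pr): {At, Je, Lv}.
Backdoor paths from Qn to Pr:
  P1: Qn <- At -> Pr
  P2: Qn <- At -> Lv <- Je -> Pr
The empty set is not sufficient: P1 (Qn <- At -> Pr) has no collider blocking it and no conditioned non-collider, so it is open.
Try {At}:
  P1: blocked at fork node At ∈ conditioning set.
  P2: blocked at fork node At ∈ conditioning set.
{At} contains no descendant of Qn and blocks every backdoor path.
No other singleton works — e.g. {Je} leaves P1 open — so {At} is the unique smallest valid adjustment set.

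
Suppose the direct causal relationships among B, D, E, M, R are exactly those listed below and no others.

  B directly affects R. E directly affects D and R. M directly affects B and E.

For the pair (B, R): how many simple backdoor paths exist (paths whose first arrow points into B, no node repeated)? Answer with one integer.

1

A backdoor path from B to R is any simple undirected path whose first edge points into B (i.e. leaves B via a parent).
Parents of B: {M}.
Enumerating:
  P1: B <- M -> E -> R
That exhausts the simple backdoor paths. Count: 1.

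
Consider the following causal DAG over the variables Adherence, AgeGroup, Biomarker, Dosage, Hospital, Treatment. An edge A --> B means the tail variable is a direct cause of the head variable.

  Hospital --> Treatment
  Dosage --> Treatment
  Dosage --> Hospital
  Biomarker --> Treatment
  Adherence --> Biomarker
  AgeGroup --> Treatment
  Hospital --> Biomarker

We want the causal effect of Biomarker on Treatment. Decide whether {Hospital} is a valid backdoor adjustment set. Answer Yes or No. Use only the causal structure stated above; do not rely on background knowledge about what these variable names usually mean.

Yes

Backdoor paths from Biomarker to Treatment (paths whose first edge points into Biomarker):
  P1: Biomarker <- Hospital <- Dosage -> Treatment
  P2: Biomarker <- Hospital -> Treatment
Condition 1 (no descendant of Biomarker in the set): holds — descendants of Biomarker are {Treatment}; none are in {Hospital}.
Condition 2 (every backdoor path blocked by {Hospital}):
  P1: blocked at chain node Hospital ∈ conditioning set.
  P2: blocked at fork node Hospital ∈ conditioning set.
{Hospital} satisfies the backdoor criterion.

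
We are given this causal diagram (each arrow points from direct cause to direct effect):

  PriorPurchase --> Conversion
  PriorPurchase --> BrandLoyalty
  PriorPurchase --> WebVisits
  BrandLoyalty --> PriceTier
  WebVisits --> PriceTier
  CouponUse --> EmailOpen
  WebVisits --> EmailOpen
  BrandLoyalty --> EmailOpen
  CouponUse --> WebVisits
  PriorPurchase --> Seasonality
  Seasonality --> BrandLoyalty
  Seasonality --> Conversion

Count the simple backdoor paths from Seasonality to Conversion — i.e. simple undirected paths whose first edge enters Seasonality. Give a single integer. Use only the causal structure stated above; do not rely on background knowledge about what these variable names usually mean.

1

A backdoor path from Seasonality to Conversion is any simple undirected path whose first edge points into Seasonality (i.e. leaves Seasonality via a parent).
Parents of Seasonality: {PriorPurchase}.
Enumerating:
  P1: Seasonality <- PriorPurchase -> Conversion
That exhausts the simple backdoor paths. Count: 1.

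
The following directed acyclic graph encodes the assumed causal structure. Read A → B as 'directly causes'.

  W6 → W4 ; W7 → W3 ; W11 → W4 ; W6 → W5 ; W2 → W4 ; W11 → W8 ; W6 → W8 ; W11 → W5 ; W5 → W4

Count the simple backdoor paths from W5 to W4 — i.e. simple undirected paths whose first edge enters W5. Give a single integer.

A backdoor path from W5 to W4 is any simple undirected path whose first edge points into W5 (i.e. leaves W5 via a parent).
Parents of W5: {W11, W6}.
Enumerating:
  P1: W5 <- W6 -> W8 <- W11 -> W4
  P2: W5 <- W6 -> W4
  P3: W5 <- W11 -> W8 <- W6 -> W4
  P4: W5 <- W11 -> W4
That exhausts the simple backdoor paths. Count: 4.

4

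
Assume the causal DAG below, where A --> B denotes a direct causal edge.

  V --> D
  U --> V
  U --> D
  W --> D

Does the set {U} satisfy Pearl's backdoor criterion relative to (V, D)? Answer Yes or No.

Yes

Backdoor paths from V to D (paths whose first edge points into V):
  P1: V <- U -> D
Condition 1 (no descendant of V in the set): holds — descendants of V are {D}; none are in {U}.
Condition 2 (every backdoor path blocked by {U}):
  P1: blocked at fork node U ∈ conditioning set.
{U} satisfies the backdoor criterion.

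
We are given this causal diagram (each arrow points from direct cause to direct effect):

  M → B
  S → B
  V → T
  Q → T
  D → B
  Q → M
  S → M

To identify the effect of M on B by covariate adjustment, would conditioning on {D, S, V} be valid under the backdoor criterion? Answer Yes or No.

Backdoor paths from M to B (paths whose first edge points into M):
  P1: M <- S -> B
Condition 1 (no descendant of M in the set): holds — descendants of M are {B}; none are in {D, S, V}.
Condition 2 (every backdoor path blocked by {D, S, V}):
  P1: blocked at fork node S ∈ conditioning set.
{D, S, V} satisfies the backdoor criterion.

Yes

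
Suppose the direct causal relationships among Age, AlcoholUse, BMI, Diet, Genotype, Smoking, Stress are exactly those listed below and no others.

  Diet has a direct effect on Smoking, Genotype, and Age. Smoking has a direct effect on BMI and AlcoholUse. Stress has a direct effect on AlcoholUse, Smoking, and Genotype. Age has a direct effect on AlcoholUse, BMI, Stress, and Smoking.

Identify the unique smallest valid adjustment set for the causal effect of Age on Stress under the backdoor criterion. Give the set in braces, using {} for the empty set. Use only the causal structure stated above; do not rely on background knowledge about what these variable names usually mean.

{}

Variables eligible for adjustment (non-descendants of Age, excluding Age and Stress): {Diet}.
Backdoor paths from Age to Stress:
  P1: Age <- Diet -> Genotype <- Stress
  P2: Age <- Diet -> Smoking <- Stress
  P3: Age <- Diet -> Smoking -> AlcoholUse <- Stress
Each backdoor path contains an unconditioned collider, so every path is already blocked with the empty conditioning set:
  P1: blocked at collider Genotype (neither it nor any descendant is in the conditioning set).
  P2: blocked at collider Smoking (neither it nor any descendant is in the conditioning set).
  P3: blocked at collider AlcoholUse (neither it nor any descendant is in the conditioning set).
The empty set is therefore the unique smallest valid set.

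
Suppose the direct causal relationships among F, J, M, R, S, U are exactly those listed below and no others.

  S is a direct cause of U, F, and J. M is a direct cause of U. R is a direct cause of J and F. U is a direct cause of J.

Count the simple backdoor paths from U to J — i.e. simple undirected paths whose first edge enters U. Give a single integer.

2

A backdoor path from U to J is any simple undirected path whose first edge points into U (i.e. leaves U via a parent).
Parents of U: {M, S}.
Enumerating:
  P1: U <- S -> F <- R -> J
  P2: U <- S -> J
That exhausts the simple backdoor paths. Count: 2.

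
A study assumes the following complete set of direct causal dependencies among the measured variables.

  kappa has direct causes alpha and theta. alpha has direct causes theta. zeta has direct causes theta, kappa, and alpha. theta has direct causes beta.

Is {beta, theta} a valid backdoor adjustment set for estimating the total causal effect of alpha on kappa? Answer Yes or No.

Backdoor paths from alpha to kappa (paths whose first edge points into alpha):
  P1: alpha <- theta -> kappa
  P2: alpha <- theta -> zeta <- kappa
Condition 1 (no descendant of alpha in the set): holds — descendants of alpha are {kappa, zeta}; none are in {beta, theta}.
Condition 2 (every backdoor path blocked by {beta, theta}):
  P1: blocked at fork node theta ∈ conditioning set.
  P2: blocked at fork node theta ∈ conditioning set.
{beta, theta} satisfies the backdoor criterion.

Yes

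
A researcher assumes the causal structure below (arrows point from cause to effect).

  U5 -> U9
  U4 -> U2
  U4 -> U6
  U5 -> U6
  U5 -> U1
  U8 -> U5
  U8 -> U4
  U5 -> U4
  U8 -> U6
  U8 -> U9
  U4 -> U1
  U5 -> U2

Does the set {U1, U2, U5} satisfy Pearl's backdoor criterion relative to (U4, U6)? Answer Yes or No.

Backdoor paths from U4 to U6 (paths whose first edge points into U4):
  P1: U4 <- U8 -> U5 -> U6
  P2: U4 <- U8 -> U9 <- U5 -> U6
  P3: U4 <- U8 -> U6
  P4: U4 <- U5 <- U8 -> U6
  P5: U4 <- U5 -> U9 <- U8 -> U6
  P6: U4 <- U5 -> U6
Condition 1 (no descendant of U4 in the set): FAILS — U1 and U2 are descendants of U4.
Condition 2 (every backdoor path blocked by {U1, U2, U5}):
  P1: blocked at chain node U5 ∈ conditioning set.
  P2: blocked at collider U9 (neither it nor any descendant is in the conditioning set).
  P3: open — no interior node is in the conditioning set.
  P4: blocked at chain node U5 ∈ conditioning set.
  P5: blocked at fork node U5 ∈ conditioning set.
  P6: blocked at fork node U5 ∈ conditioning set.
{U1, U2, U5} does not satisfy the backdoor criterion.

No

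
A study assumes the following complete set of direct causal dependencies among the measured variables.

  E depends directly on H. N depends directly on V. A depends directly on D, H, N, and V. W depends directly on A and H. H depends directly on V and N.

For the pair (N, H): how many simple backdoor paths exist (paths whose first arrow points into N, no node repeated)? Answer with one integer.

A backdoor path from N to H is any simple undirected path whose first edge points into N (i.e. leaves N via a parent).
Parents of N: {V}.
Enumerating:
  P1: N <- V -> H
  P2: N <- V -> A <- H
  P3: N <- V -> A -> W <- H
That exhausts the simple backdoor paths. Count: 3.

3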